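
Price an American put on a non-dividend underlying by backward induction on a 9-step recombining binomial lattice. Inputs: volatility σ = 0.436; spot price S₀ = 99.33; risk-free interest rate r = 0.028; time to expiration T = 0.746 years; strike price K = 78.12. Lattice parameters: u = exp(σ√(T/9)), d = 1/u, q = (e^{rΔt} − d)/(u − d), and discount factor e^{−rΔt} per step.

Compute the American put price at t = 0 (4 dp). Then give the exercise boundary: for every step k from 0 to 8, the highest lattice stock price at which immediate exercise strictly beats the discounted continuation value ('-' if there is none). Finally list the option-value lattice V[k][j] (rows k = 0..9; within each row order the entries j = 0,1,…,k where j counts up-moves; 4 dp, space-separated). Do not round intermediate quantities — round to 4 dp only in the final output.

Δt=0.08289, u=1.13374, d=0.88203, q=0.47789, disc=e^(-rΔt)=0.99768
k=9 terminal: V=max(K-S,0) → 46.0247 36.8654 25.0922 9.9593 0.0000 0.0000 0.0000 0.0000 0.0000 0.0000
k=8: j=0 S=36.3879 intr=41.7321 cont=41.5510 V=41.7321[EX]; j=1 S=46.7722 intr=31.3478 cont=31.1667 V=31.3478[EX]; j=2 S=60.1200 intr=18.0000 cont=17.8189 V=18.0000[EX]; j=3 S=77.2769 intr=0.8431 cont=5.1878 V=5.1878[hold]; j=4 S=99.3300 intr=0.0000 cont=0.0000 V=0.0000[hold]; j=5 S=127.6766 intr=0.0000 cont=0.0000 V=0.0000[hold]; j=6 S=164.1126 intr=0.0000 cont=0.0000 V=0.0000[hold]; j=7 S=210.9467 intr=0.0000 cont=0.0000 V=0.0000[hold]; j=8 S=271.1461 intr=0.0000 cont=0.0000 V=0.0000[hold]  S*(8)=60.1200
k=7: j=0 S=41.2546 intr=36.8654 cont=36.6843 V=36.8654[EX]; j=1 S=53.0278 intr=25.0922 cont=24.9111 V=25.0922[EX]; j=2 S=68.1607 intr=9.9593 cont=11.8496 V=11.8496[hold]; j=3 S=87.6123 intr=0.0000 cont=2.7023 V=2.7023[hold]; j=4 S=112.6149 intr=0.0000 cont=0.0000 V=0.0000[hold]; j=5 S=144.7527 intr=0.0000 cont=0.0000 V=0.0000[hold]; j=6 S=186.0618 intr=0.0000 cont=0.0000 V=0.0000[hold]; j=7 S=239.1597 intr=0.0000 cont=0.0000 V=0.0000[hold]  S*(7)=53.0278
k=6: j=0 S=46.7722 intr=31.3478 cont=31.1667 V=31.3478[EX]; j=1 S=60.1200 intr=18.0000 cont=18.7202 V=18.7202[hold]; j=2 S=77.2769 intr=0.8431 cont=7.4609 V=7.4609[hold]; j=3 S=99.3300 intr=0.0000 cont=1.4076 V=1.4076[hold]; j=4 S=127.6766 intr=0.0000 cont=0.0000 V=0.0000[hold]; j=5 S=164.1126 intr=0.0000 cont=0.0000 V=0.0000[hold]; j=6 S=210.9467 intr=0.0000 cont=0.0000 V=0.0000[hold]  S*(6)=46.7722
k=5: j=0 S=53.0278 intr=25.0922 cont=25.2545 V=25.2545[hold]; j=1 S=68.1607 intr=9.9593 cont=13.3085 V=13.3085[hold]; j=2 S=87.6123 intr=0.0000 cont=4.5575 V=4.5575[hold]; j=3 S=112.6149 intr=0.0000 cont=0.7332 V=0.7332[hold]; j=4 S=144.7527 intr=0.0000 cont=0.0000 V=0.0000[hold]; j=5 S=186.0618 intr=0.0000 cont=0.0000 V=0.0000[hold]  S*(5)=-
k=4: j=0 S=60.1200 intr=18.0000 cont=19.5003 V=19.5003[hold]; j=1 S=77.2769 intr=0.8431 cont=9.1053 V=9.1053[hold]; j=2 S=99.3300 intr=0.0000 cont=2.7236 V=2.7236[hold]; j=3 S=127.6766 intr=0.0000 cont=0.3819 V=0.3819[hold]; j=4 S=164.1126 intr=0.0000 cont=0.0000 V=0.0000[hold]  S*(4)=-
k=3: j=0 S=68.1607 intr=9.9593 cont=14.4990 V=14.4990[hold]; j=1 S=87.6123 intr=0.0000 cont=6.0415 V=6.0415[hold]; j=2 S=112.6149 intr=0.0000 cont=1.6008 V=1.6008[hold]; j=3 S=144.7527 intr=0.0000 cont=0.1990 V=0.1990[hold]  S*(3)=-
k=2: j=0 S=77.2769 intr=0.8431 cont=10.4330 V=10.4330[hold]; j=1 S=99.3300 intr=0.0000 cont=3.9103 V=3.9103[hold]; j=2 S=127.6766 intr=0.0000 cont=0.9287 V=0.9287[hold]  S*(2)=-
k=1: j=0 S=87.6123 intr=0.0000 cont=7.2989 V=7.2989[hold]; j=1 S=112.6149 intr=0.0000 cont=2.4796 V=2.4796[hold]  S*(1)=-
k=0: j=0 S=99.3300 intr=0.0000 cont=4.9842 V=4.9842[hold]  S*(0)=-

price = 4.9842
boundary = - - - - - - 46.7722 53.0278 60.1200
tree:
4.9842
7.2989 2.4796
10.4330 3.9103 0.9287
14.4990 6.0415 1.6008 0.1990
19.5003 9.1053 2.7236 0.3819 0.0000
25.2545 13.3085 4.5575 0.7332 0.0000 0.0000
31.3478 18.7202 7.4609 1.4076 0.0000 0.0000 0.0000
36.8654 25.0922 11.8496 2.7023 0.0000 0.0000 0.0000 0.0000
41.7321 31.3478 18.0000 5.1878 0.0000 0.0000 0.0000 0.0000 0.0000
46.0247 36.8654 25.0922 9.9593 0.0000 0.0000 0.0000 0.0000 0.0000 0.0000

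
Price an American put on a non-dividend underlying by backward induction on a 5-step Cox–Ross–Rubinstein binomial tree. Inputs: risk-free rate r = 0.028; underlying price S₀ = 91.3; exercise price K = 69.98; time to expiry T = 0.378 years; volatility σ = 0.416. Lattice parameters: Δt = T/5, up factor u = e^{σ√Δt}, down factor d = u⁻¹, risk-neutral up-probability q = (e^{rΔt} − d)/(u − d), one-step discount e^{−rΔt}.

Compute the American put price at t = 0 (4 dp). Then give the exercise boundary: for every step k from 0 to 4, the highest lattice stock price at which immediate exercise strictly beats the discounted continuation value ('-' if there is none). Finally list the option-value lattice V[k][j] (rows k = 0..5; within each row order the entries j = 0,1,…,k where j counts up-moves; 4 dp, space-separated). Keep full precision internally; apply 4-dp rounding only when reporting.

Δt=0.07560, u=1.12118, d=0.89192, q=0.48068, disc=e^(-rΔt)=0.99789
k=5 terminal: V=max(K-S,0) → 18.4458 5.1993 0.0000 0.0000 0.0000 0.0000
k=4: j=0 S=57.7791 intr=12.2009 cont=12.0530 V=12.2009[EX]; j=1 S=72.6308 intr=0.0000 cont=2.6944 V=2.6944[hold]; j=2 S=91.3000 intr=0.0000 cont=0.0000 V=0.0000[hold]; j=3 S=114.7680 intr=0.0000 cont=0.0000 V=0.0000[hold]; j=4 S=144.2684 intr=0.0000 cont=0.0000 V=0.0000[hold]  S*(4)=57.7791
k=3: j=0 S=64.7807 intr=5.1993 cont=7.6152 V=7.6152[hold]; j=1 S=81.4321 intr=0.0000 cont=1.3963 V=1.3963[hold]; j=2 S=102.3637 intr=0.0000 cont=0.0000 V=0.0000[hold]; j=3 S=128.6755 intr=0.0000 cont=0.0000 V=0.0000[hold]  S*(3)=-
k=2: j=0 S=72.6308 intr=0.0000 cont=4.6161 V=4.6161[hold]; j=1 S=91.3000 intr=0.0000 cont=0.7236 V=0.7236[hold]; j=2 S=114.7680 intr=0.0000 cont=0.0000 V=0.0000[hold]  S*(2)=-
k=1: j=0 S=81.4321 intr=0.0000 cont=2.7393 V=2.7393[hold]; j=1 S=102.3637 intr=0.0000 cont=0.3750 V=0.3750[hold]  S*(1)=-
k=0: j=0 S=91.3000 intr=0.0000 cont=1.5994 V=1.5994[hold]  S*(0)=-

price = 1.5994
boundary = - - - - 57.7791
tree:
1.5994
2.7393 0.3750
4.6161 0.7236 0.0000
7.6152 1.3963 0.0000 0.0000
12.2009 2.6944 0.0000 0.0000 0.0000
18.4458 5.1993 0.0000 0.0000 0.0000 0.0000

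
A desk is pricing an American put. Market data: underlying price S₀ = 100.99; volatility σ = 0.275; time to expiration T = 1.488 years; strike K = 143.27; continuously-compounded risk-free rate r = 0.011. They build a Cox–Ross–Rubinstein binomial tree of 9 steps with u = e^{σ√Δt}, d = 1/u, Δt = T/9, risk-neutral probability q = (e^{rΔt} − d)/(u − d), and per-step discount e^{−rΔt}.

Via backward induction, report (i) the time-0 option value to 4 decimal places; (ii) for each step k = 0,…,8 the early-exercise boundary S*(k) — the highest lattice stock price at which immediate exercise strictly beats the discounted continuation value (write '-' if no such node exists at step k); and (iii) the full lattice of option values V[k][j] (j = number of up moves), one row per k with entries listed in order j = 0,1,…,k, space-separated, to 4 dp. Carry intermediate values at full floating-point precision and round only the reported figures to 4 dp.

params: Δt=0.16533 u=1.11831 d=0.89421 q=0.48020 e^(-rΔt)=0.99818
t_9 payoffs: 106.3536 97.1017 85.5312 71.0609 52.9641 30.3319 2.0278 0.0000 0.0000 0.0000
t_8: node(8,0) S=41.2840 payoff=101.9860 vs cont=101.7257 → 101.9860 [stop]  node(8,1) S=51.6305 payoff=91.6395 vs cont=91.3792 → 91.6395 [stop]  node(8,2) S=64.5699 payoff=78.7001 vs cont=78.4398 → 78.7001 [stop]  node(8,3) S=80.7522 payoff=62.5178 vs cont=62.2575 → 62.5178 [stop]  node(8,4) S=100.9900 payoff=42.2800 vs cont=42.0197 → 42.2800 [stop]  node(8,5) S=126.2998 payoff=16.9702 vs cont=16.7099 → 16.9702 [stop]  node(8,6) S=157.9526 payoff=0.0000 vs cont=1.0521 → 1.0521 [wait]  node(8,7) S=197.5381 payoff=0.0000 vs cont=0.0000 → 0.0000 [wait]  node(8,8) S=247.0444 payoff=0.0000 vs cont=0.0000 → 0.0000 [wait]  ⇒ S*(8)=126.2998
t_7: node(7,0) S=46.1683 payoff=97.1017 vs cont=96.8414 → 97.1017 [stop]  node(7,1) S=57.7388 payoff=85.5312 vs cont=85.2708 → 85.5312 [stop]  node(7,2) S=72.2091 payoff=71.0609 vs cont=70.8005 → 71.0609 [stop]  node(7,3) S=90.3059 payoff=52.9641 vs cont=52.7037 → 52.9641 [stop]  node(7,4) S=112.9381 payoff=30.3319 vs cont=30.0716 → 30.3319 [stop]  node(7,5) S=141.2422 payoff=2.0278 vs cont=9.3095 → 9.3095 [wait]  node(7,6) S=176.6399 payoff=0.0000 vs cont=0.5459 → 0.5459 [wait]  node(7,7) S=220.9087 payoff=0.0000 vs cont=0.0000 → 0.0000 [wait]  ⇒ S*(7)=112.9381
t_6: node(6,0) S=51.6305 payoff=91.6395 vs cont=91.3792 → 91.6395 [stop]  node(6,1) S=64.5699 payoff=78.7001 vs cont=78.4398 → 78.7001 [stop]  node(6,2) S=80.7522 payoff=62.5178 vs cont=62.2575 → 62.5178 [stop]  node(6,3) S=100.9900 payoff=42.2800 vs cont=42.0197 → 42.2800 [stop]  node(6,4) S=126.2998 payoff=16.9702 vs cont=20.2002 → 20.2002 [wait]  node(6,5) S=157.9526 payoff=0.0000 vs cont=5.0920 → 5.0920 [wait]  node(6,6) S=197.5381 payoff=0.0000 vs cont=0.2832 → 0.2832 [wait]  ⇒ S*(6)=100.9900
t_5: node(5,0) S=57.7388 payoff=85.5312 vs cont=85.2708 → 85.5312 [stop]  node(5,1) S=72.2091 payoff=71.0609 vs cont=70.8005 → 71.0609 [stop]  node(5,2) S=90.3059 payoff=52.9641 vs cont=52.7037 → 52.9641 [stop]  node(5,3) S=112.9381 payoff=30.3319 vs cont=31.6198 → 31.6198 [wait]  node(5,4) S=141.2422 payoff=2.0278 vs cont=12.9217 → 12.9217 [wait]  node(5,5) S=176.6399 payoff=0.0000 vs cont=2.7778 → 2.7778 [wait]  ⇒ S*(5)=90.3059
t_4: node(4,0) S=64.5699 payoff=78.7001 vs cont=78.4398 → 78.7001 [stop]  node(4,1) S=80.7522 payoff=62.5178 vs cont=62.2575 → 62.5178 [stop]  node(4,2) S=100.9900 payoff=42.2800 vs cont=42.6370 → 42.6370 [wait]  node(4,3) S=126.2998 payoff=16.9702 vs cont=22.5999 → 22.5999 [wait]  node(4,4) S=157.9526 payoff=0.0000 vs cont=8.0360 → 8.0360 [wait]  ⇒ S*(4)=80.7522
t_3: node(3,0) S=72.2091 payoff=71.0609 vs cont=70.8005 → 71.0609 [stop]  node(3,1) S=90.3059 payoff=52.9641 vs cont=52.8749 → 52.9641 [stop]  node(3,2) S=112.9381 payoff=30.3319 vs cont=32.9552 → 32.9552 [wait]  node(3,3) S=141.2422 payoff=2.0278 vs cont=15.5780 → 15.5780 [wait]  ⇒ S*(3)=90.3059
t_2: node(2,0) S=80.7522 payoff=62.5178 vs cont=62.2575 → 62.5178 [stop]  node(2,1) S=100.9900 payoff=42.2800 vs cont=43.2771 → 43.2771 [wait]  node(2,2) S=126.2998 payoff=16.9702 vs cont=24.5660 → 24.5660 [wait]  ⇒ S*(2)=80.7522
t_1: node(1,0) S=90.3059 payoff=52.9641 vs cont=53.1817 → 53.1817 [wait]  node(1,1) S=112.9381 payoff=30.3319 vs cont=34.2298 → 34.2298 [wait]  ⇒ S*(1)=-
t_0: node(0,0) S=100.9900 payoff=42.2800 vs cont=44.0009 → 44.0009 [wait]  ⇒ S*(0)=-

price = 44.0009
boundary = - - 80.7522 90.3059 80.7522 90.3059 100.9900 112.9381 126.2998
tree:
44.0009
53.1817 34.2298
62.5178 43.2771 24.5660
71.0609 52.9641 32.9552 15.5780
78.7001 62.5178 42.6370 22.5999 8.0360
85.5312 71.0609 52.9641 31.6198 12.9217 2.7778
91.6395 78.7001 62.5178 42.2800 20.2002 5.0920 0.2832
97.1017 85.5312 71.0609 52.9641 30.3319 9.3095 0.5459 0.0000
101.9860 91.6395 78.7001 62.5178 42.2800 16.9702 1.0521 0.0000 0.0000
106.3536 97.1017 85.5312 71.0609 52.9641 30.3319 2.0278 0.0000 0.0000 0.0000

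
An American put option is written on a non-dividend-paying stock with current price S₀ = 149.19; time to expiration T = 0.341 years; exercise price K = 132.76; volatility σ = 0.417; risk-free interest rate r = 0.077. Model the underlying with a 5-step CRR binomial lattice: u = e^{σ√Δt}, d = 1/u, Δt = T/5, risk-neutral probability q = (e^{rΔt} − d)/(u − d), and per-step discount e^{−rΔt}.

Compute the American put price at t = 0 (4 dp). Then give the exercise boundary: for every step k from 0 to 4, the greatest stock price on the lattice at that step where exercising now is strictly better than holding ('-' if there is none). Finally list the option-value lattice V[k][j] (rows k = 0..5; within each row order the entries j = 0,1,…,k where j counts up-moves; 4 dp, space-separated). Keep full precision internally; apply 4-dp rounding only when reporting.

price = 5.5250
boundary = - - - 107.6107 119.9914
tree:
5.5250
9.4597 1.6003
15.7443 3.1977 0.0000
25.1493 6.3898 0.0000 0.0000
36.2525 12.7686 0.0000 0.0000 0.0000
46.2102 25.1493 0.0000 0.0000 0.0000 0.0000

Δt=0.06820  u=1.11505  d=0.89682  q=0.49693  discount=0.99476
step 5 (expiry): payoffs max(K−S,0) = 46.2102 25.1493 0.0000 0.0000 0.0000 0.0000
step 4: (k=4,j=0): S=96.5075, (K−S)⁺=36.2525, hold=35.5572 ⇒ V=36.2525 exercise | (k=4,j=1): S=119.9914, (K−S)⁺=12.7686, hold=12.5856 ⇒ V=12.7686 exercise | (k=4,j=2): S=149.1900, (K−S)⁺=0.0000, hold=0.0000 ⇒ V=0.0000 continue | (k=4,j=3): S=185.4937, (K−S)⁺=0.0000, hold=0.0000 ⇒ V=0.0000 continue | (k=4,j=4): S=230.6315, (K−S)⁺=0.0000, hold=0.0000 ⇒ V=0.0000 continue  boundary S*=119.9914
step 3: (k=3,j=0): S=107.6107, (K−S)⁺=25.1493, hold=24.4539 ⇒ V=25.1493 exercise | (k=3,j=1): S=133.7966, (K−S)⁺=0.0000, hold=6.3898 ⇒ V=6.3898 continue | (k=3,j=2): S=166.3544, (K−S)⁺=0.0000, hold=0.0000 ⇒ V=0.0000 continue | (k=3,j=3): S=206.8349, (K−S)⁺=0.0000, hold=0.0000 ⇒ V=0.0000 continue  boundary S*=107.6107
step 2: (k=2,j=0): S=119.9914, (K−S)⁺=12.7686, hold=15.7443 ⇒ V=15.7443 continue | (k=2,j=1): S=149.1900, (K−S)⁺=0.0000, hold=3.1977 ⇒ V=3.1977 continue | (k=2,j=2): S=185.4937, (K−S)⁺=0.0000, hold=0.0000 ⇒ V=0.0000 continue  boundary S*=-
step 1: (k=1,j=0): S=133.7966, (K−S)⁺=0.0000, hold=9.4597 ⇒ V=9.4597 continue | (k=1,j=1): S=166.3544, (K−S)⁺=0.0000, hold=1.6003 ⇒ V=1.6003 continue  boundary S*=-
step 0: (k=0,j=0): S=149.1900, (K−S)⁺=0.0000, hold=5.5250 ⇒ V=5.5250 continue  boundary S*=-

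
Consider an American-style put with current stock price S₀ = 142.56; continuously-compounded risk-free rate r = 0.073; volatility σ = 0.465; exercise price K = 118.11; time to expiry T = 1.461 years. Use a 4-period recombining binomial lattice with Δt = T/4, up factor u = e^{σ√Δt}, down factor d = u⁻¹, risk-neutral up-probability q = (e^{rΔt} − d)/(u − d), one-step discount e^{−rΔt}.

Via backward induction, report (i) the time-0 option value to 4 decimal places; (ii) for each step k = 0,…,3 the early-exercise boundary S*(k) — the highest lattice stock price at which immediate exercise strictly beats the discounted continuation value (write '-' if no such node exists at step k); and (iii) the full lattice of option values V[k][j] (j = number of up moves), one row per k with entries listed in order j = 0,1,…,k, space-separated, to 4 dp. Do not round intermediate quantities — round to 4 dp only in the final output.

Δt=0.36525  u=1.32449  d=0.75501  q=0.47765  discount=0.97369
step 4 (expiry): payoffs max(K−S,0) = 71.7862 36.8455 0.0000 0.0000 0.0000
step 3: (k=3,j=0): S=61.3553, (K−S)⁺=56.7547, hold=53.6471 ⇒ V=56.7547 exercise | (k=3,j=1): S=107.6339, (K−S)⁺=10.4761, hold=18.7398 ⇒ V=18.7398 continue | (k=3,j=2): S=188.8192, (K−S)⁺=0.0000, hold=0.0000 ⇒ V=0.0000 continue | (k=3,j=3): S=331.2403, (K−S)⁺=0.0000, hold=0.0000 ⇒ V=0.0000 continue  boundary S*=61.3553
step 2: (k=2,j=0): S=81.2645, (K−S)⁺=36.8455, hold=37.5813 ⇒ V=37.5813 continue | (k=2,j=1): S=142.5600, (K−S)⁺=0.0000, hold=9.5311 ⇒ V=9.5311 continue | (k=2,j=2): S=250.0890, (K−S)⁺=0.0000, hold=0.0000 ⇒ V=0.0000 continue  boundary S*=-
step 1: (k=1,j=0): S=107.6339, (K−S)⁺=10.4761, hold=23.5468 ⇒ V=23.5468 continue | (k=1,j=1): S=188.8192, (K−S)⁺=0.0000, hold=4.8476 ⇒ V=4.8476 continue  boundary S*=-
step 0: (k=0,j=0): S=142.5600, (K−S)⁺=0.0000, hold=14.2305 ⇒ V=14.2305 continue  boundary S*=-

price = 14.2305
boundary = - - - 61.3553
tree:
14.2305
23.5468 4.8476
37.5813 9.5311 0.0000
56.7547 18.7398 0.0000 0.0000
71.7862 36.8455 0.0000 0.0000 0.0000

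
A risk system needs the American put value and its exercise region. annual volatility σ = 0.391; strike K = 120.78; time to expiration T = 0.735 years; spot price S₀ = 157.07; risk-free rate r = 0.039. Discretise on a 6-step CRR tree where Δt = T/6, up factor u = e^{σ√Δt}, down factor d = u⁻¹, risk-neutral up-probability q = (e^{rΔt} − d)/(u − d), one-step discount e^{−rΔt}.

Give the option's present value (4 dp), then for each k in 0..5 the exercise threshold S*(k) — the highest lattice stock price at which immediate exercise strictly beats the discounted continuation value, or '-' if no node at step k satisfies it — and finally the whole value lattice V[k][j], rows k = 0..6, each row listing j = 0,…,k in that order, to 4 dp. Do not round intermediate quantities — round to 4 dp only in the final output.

price = 4.5394
boundary = - - - - 90.8574 104.1822
tree:
4.5394
7.5755 1.3383
12.3777 2.5161 0.0922
19.6501 4.7249 0.1794 0.0000
29.9226 8.8617 0.3488 0.0000 0.0000
41.5431 16.5978 0.6782 0.0000 0.0000 0.0000
51.6775 29.9226 1.3188 0.0000 0.0000 0.0000 0.0000

params: Δt=0.12250 u=1.14666 d=0.87210 q=0.48328 e^(-rΔt)=0.99523
t_6 payoffs: 51.6775 29.9226 1.3188 0.0000 0.0000 0.0000 0.0000
t_5: node(5,0) S=79.2369 payoff=41.5431 vs cont=40.9675 → 41.5431 [stop]  node(5,1) S=104.1822 payoff=16.5978 vs cont=16.0221 → 16.5978 [stop]  node(5,2) S=136.9809 payoff=0.0000 vs cont=0.6782 → 0.6782 [wait]  node(5,3) S=180.1053 payoff=0.0000 vs cont=0.0000 → 0.0000 [wait]  node(5,4) S=236.8061 payoff=0.0000 vs cont=0.0000 → 0.0000 [wait]  node(5,5) S=311.3574 payoff=0.0000 vs cont=0.0000 → 0.0000 [wait]  ⇒ S*(5)=104.1822
t_4: node(4,0) S=90.8574 payoff=29.9226 vs cont=29.3469 → 29.9226 [stop]  node(4,1) S=119.4612 payoff=1.3188 vs cont=8.8617 → 8.8617 [wait]  node(4,2) S=157.0700 payoff=0.0000 vs cont=0.3488 → 0.3488 [wait]  node(4,3) S=206.5188 payoff=0.0000 vs cont=0.0000 → 0.0000 [wait]  node(4,4) S=271.5351 payoff=0.0000 vs cont=0.0000 → 0.0000 [wait]  ⇒ S*(4)=90.8574
t_3: node(3,0) S=104.1822 payoff=16.5978 vs cont=19.6501 → 19.6501 [wait]  node(3,1) S=136.9809 payoff=0.0000 vs cont=4.7249 → 4.7249 [wait]  node(3,2) S=180.1053 payoff=0.0000 vs cont=0.1794 → 0.1794 [wait]  node(3,3) S=236.8061 payoff=0.0000 vs cont=0.0000 → 0.0000 [wait]  ⇒ S*(3)=-
t_2: node(2,0) S=119.4612 payoff=1.3188 vs cont=12.3777 → 12.3777 [wait]  node(2,1) S=157.0700 payoff=0.0000 vs cont=2.5161 → 2.5161 [wait]  node(2,2) S=206.5188 payoff=0.0000 vs cont=0.0922 → 0.0922 [wait]  ⇒ S*(2)=-
t_1: node(1,0) S=136.9809 payoff=0.0000 vs cont=7.5755 → 7.5755 [wait]  node(1,1) S=180.1053 payoff=0.0000 vs cont=1.3383 → 1.3383 [wait]  ⇒ S*(1)=-
t_0: node(0,0) S=157.0700 payoff=0.0000 vs cont=4.5394 → 4.5394 [wait]  ⇒ S*(0)=-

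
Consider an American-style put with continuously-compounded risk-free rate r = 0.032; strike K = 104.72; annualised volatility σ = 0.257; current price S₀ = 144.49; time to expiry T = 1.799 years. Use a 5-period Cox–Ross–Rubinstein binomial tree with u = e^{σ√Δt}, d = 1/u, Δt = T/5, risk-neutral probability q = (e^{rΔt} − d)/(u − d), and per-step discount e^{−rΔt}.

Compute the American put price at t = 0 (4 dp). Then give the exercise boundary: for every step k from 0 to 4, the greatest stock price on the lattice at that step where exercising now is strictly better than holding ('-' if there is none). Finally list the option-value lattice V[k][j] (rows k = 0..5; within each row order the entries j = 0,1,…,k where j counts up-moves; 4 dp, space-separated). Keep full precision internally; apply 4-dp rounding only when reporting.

Δt=0.35980  u=1.16667  d=0.85714  q=0.49895  discount=0.98855
step 5 (expiry): payoffs max(K−S,0) = 37.8718 13.7310 0.0000 0.0000 0.0000 0.0000
step 4: (k=4,j=0): S=77.9901, (K−S)⁺=26.7299, hold=25.5311 ⇒ V=26.7299 exercise | (k=4,j=1): S=106.1545, (K−S)⁺=0.0000, hold=6.8012 ⇒ V=6.8012 continue | (k=4,j=2): S=144.4900, (K−S)⁺=0.0000, hold=0.0000 ⇒ V=0.0000 continue | (k=4,j=3): S=196.6695, (K−S)⁺=0.0000, hold=0.0000 ⇒ V=0.0000 continue | (k=4,j=4): S=267.6925, (K−S)⁺=0.0000, hold=0.0000 ⇒ V=0.0000 continue  boundary S*=77.9901
step 3: (k=3,j=0): S=90.9890, (K−S)⁺=13.7310, hold=16.5943 ⇒ V=16.5943 continue | (k=3,j=1): S=123.8478, (K−S)⁺=0.0000, hold=3.3687 ⇒ V=3.3687 continue | (k=3,j=2): S=168.5728, (K−S)⁺=0.0000, hold=0.0000 ⇒ V=0.0000 continue | (k=3,j=3): S=229.4492, (K−S)⁺=0.0000, hold=0.0000 ⇒ V=0.0000 continue  boundary S*=-
step 2: (k=2,j=0): S=106.1545, (K−S)⁺=0.0000, hold=9.8810 ⇒ V=9.8810 continue | (k=2,j=1): S=144.4900, (K−S)⁺=0.0000, hold=1.6686 ⇒ V=1.6686 continue | (k=2,j=2): S=196.6695, (K−S)⁺=0.0000, hold=0.0000 ⇒ V=0.0000 continue  boundary S*=-
step 1: (k=1,j=0): S=123.8478, (K−S)⁺=0.0000, hold=5.7172 ⇒ V=5.7172 continue | (k=1,j=1): S=168.5728, (K−S)⁺=0.0000, hold=0.8265 ⇒ V=0.8265 continue  boundary S*=-
step 0: (k=0,j=0): S=144.4900, (K−S)⁺=0.0000, hold=3.2395 ⇒ V=3.2395 continue  boundary S*=-

price = 3.2395
boundary = - - - - 77.9901
tree:
3.2395
5.7172 0.8265
9.8810 1.6686 0.0000
16.5943 3.3687 0.0000 0.0000
26.7299 6.8012 0.0000 0.0000 0.0000
37.8718 13.7310 0.0000 0.0000 0.0000 0.0000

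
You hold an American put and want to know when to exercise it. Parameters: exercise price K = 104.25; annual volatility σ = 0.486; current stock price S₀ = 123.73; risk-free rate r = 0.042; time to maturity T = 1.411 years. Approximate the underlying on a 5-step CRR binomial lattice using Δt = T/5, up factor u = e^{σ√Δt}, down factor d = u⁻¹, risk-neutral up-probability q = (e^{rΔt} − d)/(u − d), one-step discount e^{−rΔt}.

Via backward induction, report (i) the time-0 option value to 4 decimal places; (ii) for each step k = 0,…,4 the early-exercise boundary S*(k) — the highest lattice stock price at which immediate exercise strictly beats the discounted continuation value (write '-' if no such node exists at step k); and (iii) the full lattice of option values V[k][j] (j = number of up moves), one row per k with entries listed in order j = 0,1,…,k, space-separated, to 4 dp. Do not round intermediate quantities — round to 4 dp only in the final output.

price = 15.1998
boundary = - - - 57.0299 73.8290
tree:
15.1998
22.9363 6.4634
33.5910 10.9566 1.3280
47.2201 18.3775 2.4823 0.0000
60.1967 30.4210 4.6401 0.0000 0.0000
70.2206 47.2201 8.6736 0.0000 0.0000 0.0000

Δt=0.28220  u=1.29457  d=0.77246  q=0.45865  discount=0.98822
step 5 (expiry): payoffs max(K−S,0) = 70.2206 47.2201 8.6736 0.0000 0.0000 0.0000
step 4: (k=4,j=0): S=44.0533, (K−S)⁺=60.1967, hold=58.9684 ⇒ V=60.1967 exercise | (k=4,j=1): S=73.8290, (K−S)⁺=30.4210, hold=29.1927 ⇒ V=30.4210 exercise | (k=4,j=2): S=123.7300, (K−S)⁺=0.0000, hold=4.6401 ⇒ V=4.6401 continue | (k=4,j=3): S=207.3592, (K−S)⁺=0.0000, hold=0.0000 ⇒ V=0.0000 continue | (k=4,j=4): S=347.5134, (K−S)⁺=0.0000, hold=0.0000 ⇒ V=0.0000 continue  boundary S*=73.8290
step 3: (k=3,j=0): S=57.0299, (K−S)⁺=47.2201, hold=45.9918 ⇒ V=47.2201 exercise | (k=3,j=1): S=95.5764, (K−S)⁺=8.6736, hold=18.3775 ⇒ V=18.3775 continue | (k=3,j=2): S=160.1766, (K−S)⁺=0.0000, hold=2.4823 ⇒ V=2.4823 continue | (k=3,j=3): S=268.4401, (K−S)⁺=0.0000, hold=0.0000 ⇒ V=0.0000 continue  boundary S*=57.0299
step 2: (k=2,j=0): S=73.8290, (K−S)⁺=30.4210, hold=33.5910 ⇒ V=33.5910 continue | (k=2,j=1): S=123.7300, (K−S)⁺=0.0000, hold=10.9566 ⇒ V=10.9566 continue | (k=2,j=2): S=207.3592, (K−S)⁺=0.0000, hold=1.3280 ⇒ V=1.3280 continue  boundary S*=-
step 1: (k=1,j=0): S=95.5764, (K−S)⁺=8.6736, hold=22.9363 ⇒ V=22.9363 continue | (k=1,j=1): S=160.1766, (K−S)⁺=0.0000, hold=6.4634 ⇒ V=6.4634 continue  boundary S*=-
step 0: (k=0,j=0): S=123.7300, (K−S)⁺=0.0000, hold=15.1998 ⇒ V=15.1998 continue  boundary S*=-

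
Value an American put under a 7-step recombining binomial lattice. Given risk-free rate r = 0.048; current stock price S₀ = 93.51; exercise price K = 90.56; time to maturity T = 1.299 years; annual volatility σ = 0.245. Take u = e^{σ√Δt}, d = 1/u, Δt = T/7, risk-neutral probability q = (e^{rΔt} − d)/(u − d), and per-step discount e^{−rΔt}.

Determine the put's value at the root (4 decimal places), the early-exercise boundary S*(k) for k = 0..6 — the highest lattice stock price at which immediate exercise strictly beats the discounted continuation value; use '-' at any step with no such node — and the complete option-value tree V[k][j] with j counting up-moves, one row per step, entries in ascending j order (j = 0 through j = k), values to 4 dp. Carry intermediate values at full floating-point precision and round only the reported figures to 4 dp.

price = 7.0140
boundary = - - - 68.1319 61.3076 68.1319 75.7157
tree:
7.0140
10.6912 3.6857
15.7794 6.1030 1.4817
22.4281 9.8152 2.7261 0.3399
29.2524 15.2069 4.9271 0.7085 0.0000
35.3931 22.4281 8.6958 1.4768 0.0000 0.0000
40.9188 29.2524 14.8443 3.0782 0.0000 0.0000 0.0000
45.8910 35.3931 22.4281 6.4162 0.0000 0.0000 0.0000 0.0000

params: Δt=0.18557 u=1.11131 d=0.89984 q=0.51595 e^(-rΔt)=0.99113
t_7 payoffs: 45.8910 35.3931 22.4281 6.4162 0.0000 0.0000 0.0000 0.0000
t_6: node(6,0) S=49.6412 payoff=40.9188 vs cont=40.1157 → 40.9188 [stop]  node(6,1) S=61.3076 payoff=29.2524 vs cont=28.4493 → 29.2524 [stop]  node(6,2) S=75.7157 payoff=14.8443 vs cont=14.0412 → 14.8443 [stop]  node(6,3) S=93.5100 payoff=0.0000 vs cont=3.0782 → 3.0782 [wait]  node(6,4) S=115.4861 payoff=0.0000 vs cont=0.0000 → 0.0000 [wait]  node(6,5) S=142.6270 payoff=0.0000 vs cont=0.0000 → 0.0000 [wait]  node(6,6) S=176.1463 payoff=0.0000 vs cont=0.0000 → 0.0000 [wait]  ⇒ S*(6)=75.7157
t_5: node(5,0) S=55.1669 payoff=35.3931 vs cont=34.5900 → 35.3931 [stop]  node(5,1) S=68.1319 payoff=22.4281 vs cont=21.6251 → 22.4281 [stop]  node(5,2) S=84.1438 payoff=6.4162 vs cont=8.6958 → 8.6958 [wait]  node(5,3) S=103.9188 payoff=0.0000 vs cont=1.4768 → 1.4768 [wait]  node(5,4) S=128.3411 payoff=0.0000 vs cont=0.0000 → 0.0000 [wait]  node(5,5) S=158.5031 payoff=0.0000 vs cont=0.0000 → 0.0000 [wait]  ⇒ S*(5)=68.1319
t_4: node(4,0) S=61.3076 payoff=29.2524 vs cont=28.4493 → 29.2524 [stop]  node(4,1) S=75.7157 payoff=14.8443 vs cont=15.2069 → 15.2069 [wait]  node(4,2) S=93.5100 payoff=0.0000 vs cont=4.9271 → 4.9271 [wait]  node(4,3) S=115.4861 payoff=0.0000 vs cont=0.7085 → 0.7085 [wait]  node(4,4) S=142.6270 payoff=0.0000 vs cont=0.0000 → 0.0000 [wait]  ⇒ S*(4)=61.3076
t_3: node(3,0) S=68.1319 payoff=22.4281 vs cont=21.8105 → 22.4281 [stop]  node(3,1) S=84.1438 payoff=6.4162 vs cont=9.8152 → 9.8152 [wait]  node(3,2) S=103.9188 payoff=0.0000 vs cont=2.7261 → 2.7261 [wait]  node(3,3) S=128.3411 payoff=0.0000 vs cont=0.3399 → 0.3399 [wait]  ⇒ S*(3)=68.1319
t_2: node(2,0) S=75.7157 payoff=14.8443 vs cont=15.7794 → 15.7794 [wait]  node(2,1) S=93.5100 payoff=0.0000 vs cont=6.1030 → 6.1030 [wait]  node(2,2) S=115.4861 payoff=0.0000 vs cont=1.4817 → 1.4817 [wait]  ⇒ S*(2)=-
t_1: node(1,0) S=84.1438 payoff=6.4162 vs cont=10.6912 → 10.6912 [wait]  node(1,1) S=103.9188 payoff=0.0000 vs cont=3.6857 → 3.6857 [wait]  ⇒ S*(1)=-
t_0: node(0,0) S=93.5100 payoff=0.0000 vs cont=7.0140 → 7.0140 [wait]  ⇒ S*(0)=-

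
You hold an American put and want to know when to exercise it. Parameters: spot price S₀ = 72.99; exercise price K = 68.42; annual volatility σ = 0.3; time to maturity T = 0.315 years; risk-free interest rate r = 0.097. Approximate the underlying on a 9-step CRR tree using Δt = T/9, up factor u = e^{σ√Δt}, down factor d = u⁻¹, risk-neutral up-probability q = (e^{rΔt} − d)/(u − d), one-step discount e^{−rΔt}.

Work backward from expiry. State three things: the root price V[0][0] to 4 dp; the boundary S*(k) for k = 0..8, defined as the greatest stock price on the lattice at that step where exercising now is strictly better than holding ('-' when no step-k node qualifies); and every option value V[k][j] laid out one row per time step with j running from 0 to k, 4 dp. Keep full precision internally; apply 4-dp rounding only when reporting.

Δt=0.03500  u=1.05773  d=0.94542  q=0.51625  discount=0.99661
step 9 (expiry): payoffs max(K−S,0) = 24.3756 19.1434 13.2898 6.7407 0.0000 0.0000 0.0000 0.0000 0.0000 0.0000
step 8: (k=8,j=0): S=46.5871, (K−S)⁺=21.8329, hold=21.6010 ⇒ V=21.8329 exercise | (k=8,j=1): S=52.1213, (K−S)⁺=16.2987, hold=16.0668 ⇒ V=16.2987 exercise | (k=8,j=2): S=58.3129, (K−S)⁺=10.1071, hold=9.8752 ⇒ V=10.1071 exercise | (k=8,j=3): S=65.2400, (K−S)⁺=3.1800, hold=3.2498 ⇒ V=3.2498 continue | (k=8,j=4): S=72.9900, (K−S)⁺=0.0000, hold=0.0000 ⇒ V=0.0000 continue | (k=8,j=5): S=81.6606, (K−S)⁺=0.0000, hold=0.0000 ⇒ V=0.0000 continue | (k=8,j=6): S=91.3613, (K−S)⁺=0.0000, hold=0.0000 ⇒ V=0.0000 continue | (k=8,j=7): S=102.2143, (K−S)⁺=0.0000, hold=0.0000 ⇒ V=0.0000 continue | (k=8,j=8): S=114.3566, (K−S)⁺=0.0000, hold=0.0000 ⇒ V=0.0000 continue  boundary S*=58.3129
step 7: (k=7,j=0): S=49.2766, (K−S)⁺=19.1434, hold=18.9116 ⇒ V=19.1434 exercise | (k=7,j=1): S=55.1302, (K−S)⁺=13.2898, hold=13.0579 ⇒ V=13.2898 exercise | (k=7,j=2): S=61.6793, (K−S)⁺=6.7407, hold=6.5447 ⇒ V=6.7407 exercise | (k=7,j=3): S=69.0063, (K−S)⁺=0.0000, hold=1.5667 ⇒ V=1.5667 continue | (k=7,j=4): S=77.2037, (K−S)⁺=0.0000, hold=0.0000 ⇒ V=0.0000 continue | (k=7,j=5): S=86.3749, (K−S)⁺=0.0000, hold=0.0000 ⇒ V=0.0000 continue | (k=7,j=6): S=96.6356, (K−S)⁺=0.0000, hold=0.0000 ⇒ V=0.0000 continue | (k=7,j=7): S=108.1151, (K−S)⁺=0.0000, hold=0.0000 ⇒ V=0.0000 continue  boundary S*=61.6793
step 6: (k=6,j=0): S=52.1213, (K−S)⁺=16.2987, hold=16.0668 ⇒ V=16.2987 exercise | (k=6,j=1): S=58.3129, (K−S)⁺=10.1071, hold=9.8752 ⇒ V=10.1071 exercise | (k=6,j=2): S=65.2400, (K−S)⁺=3.1800, hold=4.0558 ⇒ V=4.0558 continue | (k=6,j=3): S=72.9900, (K−S)⁺=0.0000, hold=0.7553 ⇒ V=0.7553 continue | (k=6,j=4): S=81.6606, (K−S)⁺=0.0000, hold=0.0000 ⇒ V=0.0000 continue | (k=6,j=5): S=91.3613, (K−S)⁺=0.0000, hold=0.0000 ⇒ V=0.0000 continue | (k=6,j=6): S=102.2143, (K−S)⁺=0.0000, hold=0.0000 ⇒ V=0.0000 continue  boundary S*=58.3129
step 5: (k=5,j=0): S=55.1302, (K−S)⁺=13.2898, hold=13.0579 ⇒ V=13.2898 exercise | (k=5,j=1): S=61.6793, (K−S)⁺=6.7407, hold=6.9595 ⇒ V=6.9595 continue | (k=5,j=2): S=69.0063, (K−S)⁺=0.0000, hold=2.3440 ⇒ V=2.3440 continue | (k=5,j=3): S=77.2037, (K−S)⁺=0.0000, hold=0.3642 ⇒ V=0.3642 continue | (k=5,j=4): S=86.3749, (K−S)⁺=0.0000, hold=0.0000 ⇒ V=0.0000 continue | (k=5,j=5): S=96.6356, (K−S)⁺=0.0000, hold=0.0000 ⇒ V=0.0000 continue  boundary S*=55.1302
step 4: (k=4,j=0): S=58.3129, (K−S)⁺=10.1071, hold=9.9878 ⇒ V=10.1071 exercise | (k=4,j=1): S=65.2400, (K−S)⁺=3.1800, hold=4.5612 ⇒ V=4.5612 continue | (k=4,j=2): S=72.9900, (K−S)⁺=0.0000, hold=1.3174 ⇒ V=1.3174 continue | (k=4,j=3): S=81.6606, (K−S)⁺=0.0000, hold=0.1756 ⇒ V=0.1756 continue | (k=4,j=4): S=91.3613, (K−S)⁺=0.0000, hold=0.0000 ⇒ V=0.0000 continue  boundary S*=58.3129
step 3: (k=3,j=0): S=61.6793, (K−S)⁺=6.7407, hold=7.2195 ⇒ V=7.2195 continue | (k=3,j=1): S=69.0063, (K−S)⁺=0.0000, hold=2.8768 ⇒ V=2.8768 continue | (k=3,j=2): S=77.2037, (K−S)⁺=0.0000, hold=0.7255 ⇒ V=0.7255 continue | (k=3,j=3): S=86.3749, (K−S)⁺=0.0000, hold=0.0846 ⇒ V=0.0846 continue  boundary S*=-
step 2: (k=2,j=0): S=65.2400, (K−S)⁺=3.1800, hold=4.9607 ⇒ V=4.9607 continue | (k=2,j=1): S=72.9900, (K−S)⁺=0.0000, hold=1.7602 ⇒ V=1.7602 continue | (k=2,j=2): S=81.6606, (K−S)⁺=0.0000, hold=0.3933 ⇒ V=0.3933 continue  boundary S*=-
step 1: (k=1,j=0): S=69.0063, (K−S)⁺=0.0000, hold=3.2972 ⇒ V=3.2972 continue | (k=1,j=1): S=77.2037, (K−S)⁺=0.0000, hold=1.0509 ⇒ V=1.0509 continue  boundary S*=-
step 0: (k=0,j=0): S=72.9900, (K−S)⁺=0.0000, hold=2.1303 ⇒ V=2.1303 continue  boundary S*=-

price = 2.1303
boundary = - - - - 58.3129 55.1302 58.3129 61.6793 58.3129
tree:
2.1303
3.2972 1.0509
4.9607 1.7602 0.3933
7.2195 2.8768 0.7255 0.0846
10.1071 4.5612 1.3174 0.1756 0.0000
13.2898 6.9595 2.3440 0.3642 0.0000 0.0000
16.2987 10.1071 4.0558 0.7553 0.0000 0.0000 0.0000
19.1434 13.2898 6.7407 1.5667 0.0000 0.0000 0.0000 0.0000
21.8329 16.2987 10.1071 3.2498 0.0000 0.0000 0.0000 0.0000 0.0000
24.3756 19.1434 13.2898 6.7407 0.0000 0.0000 0.0000 0.0000 0.0000 0.0000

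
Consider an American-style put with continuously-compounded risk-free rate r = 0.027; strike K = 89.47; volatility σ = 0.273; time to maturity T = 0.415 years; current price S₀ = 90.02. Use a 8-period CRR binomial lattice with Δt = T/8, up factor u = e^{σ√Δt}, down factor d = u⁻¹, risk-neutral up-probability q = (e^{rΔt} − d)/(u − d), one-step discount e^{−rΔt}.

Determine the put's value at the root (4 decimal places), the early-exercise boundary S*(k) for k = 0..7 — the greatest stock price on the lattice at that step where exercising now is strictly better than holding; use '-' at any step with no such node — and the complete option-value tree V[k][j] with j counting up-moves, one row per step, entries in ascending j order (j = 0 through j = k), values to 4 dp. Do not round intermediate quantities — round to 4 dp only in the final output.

Δt=0.05187, u=1.06415, d=0.93971, q=0.49572, disc=e^(-rΔt)=0.99860
k=8 terminal: V=max(K-S,0) → 34.7296 27.4808 19.2722 9.9766 0.0000 0.0000 0.0000 0.0000 0.0000
k=7: j=0 S=58.2521 intr=31.2179 cont=31.0926 V=31.2179[EX]; j=1 S=65.9659 intr=23.5041 cont=23.3788 V=23.5041[EX]; j=2 S=74.7012 intr=14.7688 cont=14.6436 V=14.7688[EX]; j=3 S=84.5931 intr=4.8769 cont=5.0239 V=5.0239[hold]; j=4 S=95.7950 intr=0.0000 cont=0.0000 V=0.0000[hold]; j=5 S=108.4802 intr=0.0000 cont=0.0000 V=0.0000[hold]; j=6 S=122.8452 intr=0.0000 cont=0.0000 V=0.0000[hold]; j=7 S=139.1125 intr=0.0000 cont=0.0000 V=0.0000[hold]  S*(7)=74.7012
k=6: j=0 S=61.9892 intr=27.4808 cont=27.3556 V=27.4808[EX]; j=1 S=70.1978 intr=19.2722 cont=19.1470 V=19.2722[EX]; j=2 S=79.4934 intr=9.9766 cont=9.9241 V=9.9766[EX]; j=3 S=90.0200 intr=0.0000 cont=2.5299 V=2.5299[hold]; j=4 S=101.9405 intr=0.0000 cont=0.0000 V=0.0000[hold]; j=5 S=115.4395 intr=0.0000 cont=0.0000 V=0.0000[hold]; j=6 S=130.7261 intr=0.0000 cont=0.0000 V=0.0000[hold]  S*(6)=79.4934
k=5: j=0 S=65.9659 intr=23.5041 cont=23.3788 V=23.5041[EX]; j=1 S=74.7012 intr=14.7688 cont=14.6436 V=14.7688[EX]; j=2 S=84.5931 intr=4.8769 cont=6.2763 V=6.2763[hold]; j=3 S=95.7950 intr=0.0000 cont=1.2740 V=1.2740[hold]; j=4 S=108.4802 intr=0.0000 cont=0.0000 V=0.0000[hold]; j=5 S=122.8452 intr=0.0000 cont=0.0000 V=0.0000[hold]  S*(5)=74.7012
k=4: j=0 S=70.1978 intr=19.2722 cont=19.1470 V=19.2722[EX]; j=1 S=79.4934 intr=9.9766 cont=10.5441 V=10.5441[hold]; j=2 S=90.0200 intr=0.0000 cont=3.7912 V=3.7912[hold]; j=3 S=101.9405 intr=0.0000 cont=0.6415 V=0.6415[hold]; j=4 S=115.4395 intr=0.0000 cont=0.0000 V=0.0000[hold]  S*(4)=70.1978
k=3: j=0 S=74.7012 intr=14.7688 cont=14.9245 V=14.9245[hold]; j=1 S=84.5931 intr=4.8769 cont=7.1864 V=7.1864[hold]; j=2 S=95.7950 intr=0.0000 cont=2.2267 V=2.2267[hold]; j=3 S=108.4802 intr=0.0000 cont=0.3231 V=0.3231[hold]  S*(3)=-
k=2: j=0 S=79.4934 intr=9.9766 cont=11.0731 V=11.0731[hold]; j=1 S=90.0200 intr=0.0000 cont=4.7212 V=4.7212[hold]; j=2 S=101.9405 intr=0.0000 cont=1.2812 V=1.2812[hold]  S*(2)=-
k=1: j=0 S=84.5931 intr=4.8769 cont=7.9132 V=7.9132[hold]; j=1 S=95.7950 intr=0.0000 cont=3.0117 V=3.0117[hold]  S*(1)=-
k=0: j=0 S=90.0200 intr=0.0000 cont=5.4757 V=5.4757[hold]  S*(0)=-

price = 5.4757
boundary = - - - - 70.1978 74.7012 79.4934 74.7012
tree:
5.4757
7.9132 3.0117
11.0731 4.7212 1.2812
14.9245 7.1864 2.2267 0.3231
19.2722 10.5441 3.7912 0.6415 0.0000
23.5041 14.7688 6.2763 1.2740 0.0000 0.0000
27.4808 19.2722 9.9766 2.5299 0.0000 0.0000 0.0000
31.2179 23.5041 14.7688 5.0239 0.0000 0.0000 0.0000 0.0000
34.7296 27.4808 19.2722 9.9766 0.0000 0.0000 0.0000 0.0000 0.0000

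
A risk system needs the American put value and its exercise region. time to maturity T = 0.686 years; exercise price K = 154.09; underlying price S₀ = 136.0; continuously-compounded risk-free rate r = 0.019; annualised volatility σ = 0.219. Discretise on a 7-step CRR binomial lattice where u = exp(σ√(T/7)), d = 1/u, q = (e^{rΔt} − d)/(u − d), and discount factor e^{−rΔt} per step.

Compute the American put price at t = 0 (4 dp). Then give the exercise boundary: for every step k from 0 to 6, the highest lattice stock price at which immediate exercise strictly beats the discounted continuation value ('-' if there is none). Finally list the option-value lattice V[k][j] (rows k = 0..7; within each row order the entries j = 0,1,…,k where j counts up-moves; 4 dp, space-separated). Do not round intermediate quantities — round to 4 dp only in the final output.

price = 21.0856
boundary = - - 118.5742 110.7174 118.5742 126.9886 136.0000
tree:
21.0856
27.8411 14.3126
35.5158 20.1611 8.4343
43.3726 27.3492 12.9458 3.8898
50.7088 35.5158 19.1685 6.6827 1.0715
57.5589 43.3726 27.1014 11.1941 2.1319 0.0000
63.9551 50.7088 35.5158 18.0900 4.2416 0.0000 0.0000
69.9275 57.5589 43.3726 27.1014 8.4391 0.0000 0.0000 0.0000

params: Δt=0.09800 u=1.07096 d=0.93374 q=0.49645 e^(-rΔt)=0.99814
t_7 payoffs: 69.9275 57.5589 43.3726 27.1014 8.4391 0.0000 0.0000 0.0000
t_6: node(6,0) S=90.1349 payoff=63.9551 vs cont=63.6684 → 63.9551 [stop]  node(6,1) S=103.3812 payoff=50.7088 vs cont=50.4221 → 50.7088 [stop]  node(6,2) S=118.5742 payoff=35.5158 vs cont=35.2291 → 35.5158 [stop]  node(6,3) S=136.0000 payoff=18.0900 vs cont=17.8034 → 18.0900 [stop]  node(6,4) S=155.9867 payoff=0.0000 vs cont=4.2416 → 4.2416 [wait]  node(6,5) S=178.9106 payoff=0.0000 vs cont=0.0000 → 0.0000 [wait]  node(6,6) S=205.2035 payoff=0.0000 vs cont=0.0000 → 0.0000 [wait]  ⇒ S*(6)=136.0000
t_5: node(5,0) S=96.5311 payoff=57.5589 vs cont=57.2722 → 57.5589 [stop]  node(5,1) S=110.7174 payoff=43.3726 vs cont=43.0859 → 43.3726 [stop]  node(5,2) S=126.9886 payoff=27.1014 vs cont=26.8148 → 27.1014 [stop]  node(5,3) S=145.6509 payoff=8.4391 vs cont=11.1941 → 11.1941 [wait]  node(5,4) S=167.0559 payoff=0.0000 vs cont=2.1319 → 2.1319 [wait]  node(5,5) S=191.6066 payoff=0.0000 vs cont=0.0000 → 0.0000 [wait]  ⇒ S*(5)=126.9886
t_4: node(4,0) S=103.3812 payoff=50.7088 vs cont=50.4221 → 50.7088 [stop]  node(4,1) S=118.5742 payoff=35.5158 vs cont=35.2291 → 35.5158 [stop]  node(4,2) S=136.0000 payoff=18.0900 vs cont=19.1685 → 19.1685 [wait]  node(4,3) S=155.9867 payoff=0.0000 vs cont=6.6827 → 6.6827 [wait]  node(4,4) S=178.9106 payoff=0.0000 vs cont=1.0715 → 1.0715 [wait]  ⇒ S*(4)=118.5742
t_3: node(3,0) S=110.7174 payoff=43.3726 vs cont=43.0859 → 43.3726 [stop]  node(3,1) S=126.9886 payoff=27.1014 vs cont=27.3492 → 27.3492 [wait]  node(3,2) S=145.6509 payoff=8.4391 vs cont=12.9458 → 12.9458 [wait]  node(3,3) S=167.0559 payoff=0.0000 vs cont=3.8898 → 3.8898 [wait]  ⇒ S*(3)=110.7174
t_2: node(2,0) S=118.5742 payoff=35.5158 vs cont=35.3519 → 35.5158 [stop]  node(2,1) S=136.0000 payoff=18.0900 vs cont=20.1611 → 20.1611 [wait]  node(2,2) S=155.9867 payoff=0.0000 vs cont=8.4343 → 8.4343 [wait]  ⇒ S*(2)=118.5742
t_1: node(1,0) S=126.9886 payoff=27.1014 vs cont=27.8411 → 27.8411 [wait]  node(1,1) S=145.6509 payoff=8.4391 vs cont=14.3126 → 14.3126 [wait]  ⇒ S*(1)=-
t_0: node(0,0) S=136.0000 payoff=18.0900 vs cont=21.0856 → 21.0856 [wait]  ⇒ S*(0)=-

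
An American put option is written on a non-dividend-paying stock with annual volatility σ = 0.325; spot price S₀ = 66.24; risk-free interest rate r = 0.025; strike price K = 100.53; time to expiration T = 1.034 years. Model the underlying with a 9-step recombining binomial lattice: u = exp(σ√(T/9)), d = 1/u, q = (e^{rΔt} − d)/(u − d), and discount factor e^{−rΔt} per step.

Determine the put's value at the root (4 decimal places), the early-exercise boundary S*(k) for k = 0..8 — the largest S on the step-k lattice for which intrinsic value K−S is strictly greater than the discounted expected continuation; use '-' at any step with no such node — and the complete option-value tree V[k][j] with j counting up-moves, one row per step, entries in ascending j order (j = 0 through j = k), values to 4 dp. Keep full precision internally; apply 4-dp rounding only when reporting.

price = 34.6058
boundary = - 59.3306 53.1419 59.3306 66.2400 59.3306 66.2400 73.9541 82.5665
tree:
34.6058
41.1994 27.8238
47.3881 34.3670 21.0552
52.9313 41.1994 27.3305 14.5302
57.8963 47.3881 34.2900 20.1177 8.6955
62.3433 52.9313 41.1994 26.8372 13.1164 4.0622
66.3265 57.8963 47.3881 34.2900 19.0988 6.8549 1.1271
69.8943 62.3433 52.9313 41.1994 26.5759 11.2888 2.1970 0.0000
73.0898 66.3265 57.8963 47.3881 34.2900 17.9635 4.2827 0.0000 0.0000
75.9521 69.8943 62.3433 52.9313 41.1994 26.5759 8.3481 0.0000 0.0000 0.0000

Δt=0.11489  u=1.11646  d=0.89569  q=0.48552  discount=0.99713
step 9 (expiry): payoffs max(K−S,0) = 75.9521 69.8943 62.3433 52.9313 41.1994 26.5759 8.3481 0.0000 0.0000 0.0000
step 8: (k=8,j=0): S=27.4402, (K−S)⁺=73.0898, hold=72.8015 ⇒ V=73.0898 exercise | (k=8,j=1): S=34.2035, (K−S)⁺=66.3265, hold=66.0382 ⇒ V=66.3265 exercise | (k=8,j=2): S=42.6337, (K−S)⁺=57.8963, hold=57.6079 ⇒ V=57.8963 exercise | (k=8,j=3): S=53.1419, (K−S)⁺=47.3881, hold=47.0998 ⇒ V=47.3881 exercise | (k=8,j=4): S=66.2400, (K−S)⁺=34.2900, hold=34.0017 ⇒ V=34.2900 exercise | (k=8,j=5): S=82.5665, (K−S)⁺=17.9635, hold=17.6752 ⇒ V=17.9635 exercise | (k=8,j=6): S=102.9170, (K−S)⁺=0.0000, hold=4.2827 ⇒ V=4.2827 continue | (k=8,j=7): S=128.2834, (K−S)⁺=0.0000, hold=0.0000 ⇒ V=0.0000 continue | (k=8,j=8): S=159.9020, (K−S)⁺=0.0000, hold=0.0000 ⇒ V=0.0000 continue  boundary S*=82.5665
step 7: (k=7,j=0): S=30.6357, (K−S)⁺=69.8943, hold=69.6059 ⇒ V=69.8943 exercise | (k=7,j=1): S=38.1867, (K−S)⁺=62.3433, hold=62.0550 ⇒ V=62.3433 exercise | (k=7,j=2): S=47.5987, (K−S)⁺=52.9313, hold=52.6430 ⇒ V=52.9313 exercise | (k=7,j=3): S=59.3306, (K−S)⁺=41.1994, hold=40.9111 ⇒ V=41.1994 exercise | (k=7,j=4): S=73.9541, (K−S)⁺=26.5759, hold=26.2876 ⇒ V=26.5759 exercise | (k=7,j=5): S=92.1819, (K−S)⁺=8.3481, hold=11.2888 ⇒ V=11.2888 continue | (k=7,j=6): S=114.9023, (K−S)⁺=0.0000, hold=2.1970 ⇒ V=2.1970 continue | (k=7,j=7): S=143.2228, (K−S)⁺=0.0000, hold=0.0000 ⇒ V=0.0000 continue  boundary S*=73.9541
step 6: (k=6,j=0): S=34.2035, (K−S)⁺=66.3265, hold=66.0382 ⇒ V=66.3265 exercise | (k=6,j=1): S=42.6337, (K−S)⁺=57.8963, hold=57.6079 ⇒ V=57.8963 exercise | (k=6,j=2): S=53.1419, (K−S)⁺=47.3881, hold=47.0998 ⇒ V=47.3881 exercise | (k=6,j=3): S=66.2400, (K−S)⁺=34.2900, hold=34.0017 ⇒ V=34.2900 exercise | (k=6,j=4): S=82.5665, (K−S)⁺=17.9635, hold=19.0988 ⇒ V=19.0988 continue | (k=6,j=5): S=102.9170, (K−S)⁺=0.0000, hold=6.8549 ⇒ V=6.8549 continue | (k=6,j=6): S=128.2834, (K−S)⁺=0.0000, hold=1.1271 ⇒ V=1.1271 continue  boundary S*=66.2400
step 5: (k=5,j=0): S=38.1867, (K−S)⁺=62.3433, hold=62.0550 ⇒ V=62.3433 exercise | (k=5,j=1): S=47.5987, (K−S)⁺=52.9313, hold=52.6430 ⇒ V=52.9313 exercise | (k=5,j=2): S=59.3306, (K−S)⁺=41.1994, hold=40.9111 ⇒ V=41.1994 exercise | (k=5,j=3): S=73.9541, (K−S)⁺=26.5759, hold=26.8372 ⇒ V=26.8372 continue | (k=5,j=4): S=92.1819, (K−S)⁺=8.3481, hold=13.1164 ⇒ V=13.1164 continue | (k=5,j=5): S=114.9023, (K−S)⁺=0.0000, hold=4.0622 ⇒ V=4.0622 continue  boundary S*=59.3306
step 4: (k=4,j=0): S=42.6337, (K−S)⁺=57.8963, hold=57.6079 ⇒ V=57.8963 exercise | (k=4,j=1): S=53.1419, (K−S)⁺=47.3881, hold=47.0998 ⇒ V=47.3881 exercise | (k=4,j=2): S=66.2400, (K−S)⁺=34.2900, hold=34.1282 ⇒ V=34.2900 exercise | (k=4,j=3): S=82.5665, (K−S)⁺=17.9635, hold=20.1177 ⇒ V=20.1177 continue | (k=4,j=4): S=102.9170, (K−S)⁺=0.0000, hold=8.6955 ⇒ V=8.6955 continue  boundary S*=66.2400
step 3: (k=3,j=0): S=47.5987, (K−S)⁺=52.9313, hold=52.6430 ⇒ V=52.9313 exercise | (k=3,j=1): S=59.3306, (K−S)⁺=41.1994, hold=40.9111 ⇒ V=41.1994 exercise | (k=3,j=2): S=73.9541, (K−S)⁺=26.5759, hold=27.3305 ⇒ V=27.3305 continue | (k=3,j=3): S=92.1819, (K−S)⁺=8.3481, hold=14.5302 ⇒ V=14.5302 continue  boundary S*=59.3306
step 2: (k=2,j=0): S=53.1419, (K−S)⁺=47.3881, hold=47.0998 ⇒ V=47.3881 exercise | (k=2,j=1): S=66.2400, (K−S)⁺=34.2900, hold=34.3670 ⇒ V=34.3670 continue | (k=2,j=2): S=82.5665, (K−S)⁺=17.9635, hold=21.0552 ⇒ V=21.0552 continue  boundary S*=53.1419
step 1: (k=1,j=0): S=59.3306, (K−S)⁺=41.1994, hold=40.9483 ⇒ V=41.1994 exercise | (k=1,j=1): S=73.9541, (K−S)⁺=26.5759, hold=27.8238 ⇒ V=27.8238 continue  boundary S*=59.3306
step 0: (k=0,j=0): S=66.2400, (K−S)⁺=34.2900, hold=34.6058 ⇒ V=34.6058 continue  boundary S*=-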